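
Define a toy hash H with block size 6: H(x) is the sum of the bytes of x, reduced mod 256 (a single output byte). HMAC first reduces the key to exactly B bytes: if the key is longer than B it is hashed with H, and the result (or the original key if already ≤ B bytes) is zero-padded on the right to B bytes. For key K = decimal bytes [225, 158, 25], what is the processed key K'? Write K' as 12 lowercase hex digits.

Key decimal bytes [225, 158, 25] = e1 9e 19 is 3 bytes ≤ B = 6; zero-pad to 6 bytes: K' = e1 9e 19 00 00 00.

e19e19000000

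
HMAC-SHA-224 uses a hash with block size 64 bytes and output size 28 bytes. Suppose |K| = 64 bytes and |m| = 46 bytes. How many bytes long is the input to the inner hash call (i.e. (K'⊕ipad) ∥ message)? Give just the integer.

Key is 64 ≤ 64 bytes, zero-padded: |K'| = 64.
Inner input = (K'⊕ipad) ∥ m → 64 + 46 = 110 bytes.

110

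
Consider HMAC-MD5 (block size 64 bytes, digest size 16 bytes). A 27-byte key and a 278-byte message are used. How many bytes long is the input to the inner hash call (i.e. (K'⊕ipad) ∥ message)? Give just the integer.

Key is 27 ≤ 64 bytes, zero-padded: |K'| = 64.
Inner input = (K'⊕ipad) ∥ m → 64 + 278 = 342 bytes.

342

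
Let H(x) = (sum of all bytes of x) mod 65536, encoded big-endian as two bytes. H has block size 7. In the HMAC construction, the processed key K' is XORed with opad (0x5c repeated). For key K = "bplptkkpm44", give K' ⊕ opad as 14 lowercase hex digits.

58615c5c5c5c5c

Key "bplptkkpm44" = 62 70 6c 70 74 6b 6b 70 6d 34 34 is 11 bytes > B = 7, so hash it first: H(key) = 04 3d, then zero-pad to 7 bytes: K' = 04 3d 00 00 00 00 00.
XOR each byte with 0x5c: 04⊕5c=58, 3d⊕5c=61, 00⊕5c=5c, 00⊕5c=5c, 00⊕5c=5c, 00⊕5c=5c, 00⊕5c=5c.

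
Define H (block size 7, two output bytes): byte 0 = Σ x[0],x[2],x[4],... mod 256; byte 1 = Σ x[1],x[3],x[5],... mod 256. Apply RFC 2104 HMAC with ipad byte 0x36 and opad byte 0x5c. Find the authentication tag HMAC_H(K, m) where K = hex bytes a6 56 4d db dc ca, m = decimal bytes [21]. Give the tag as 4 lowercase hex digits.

4552

Key hex bytes a6 56 4d db dc ca is 6 bytes ≤ B = 7; zero-pad to 7 bytes: K' = a6 56 4d db dc ca 00.
K' ⊕ ipad = 90 60 7b ed ea fc 36.  K' ⊕ opad = fa 0a 11 87 80 96 5c.
Inner input = (K'⊕ipad) ∥ m = 90 60 7b ed ea fc 36 ∥ 15.
Inner hash: even-index sum = 555 mod 256 = 43; odd-index sum = 606 mod 256 = 94 → 2b 5e.
Outer input = (K'⊕opad) ∥ inner = fa 0a 11 87 80 96 5c ∥ 2b 5e.
Outer hash (tag): even-index sum = 581 mod 256 = 69; odd-index sum = 338 mod 256 = 82 → 45 52.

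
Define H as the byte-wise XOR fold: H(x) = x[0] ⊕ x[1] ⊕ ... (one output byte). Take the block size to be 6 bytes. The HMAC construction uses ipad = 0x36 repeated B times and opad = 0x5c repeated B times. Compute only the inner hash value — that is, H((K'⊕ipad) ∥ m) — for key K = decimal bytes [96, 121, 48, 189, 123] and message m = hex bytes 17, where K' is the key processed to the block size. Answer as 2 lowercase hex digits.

Key decimal bytes [96, 121, 48, 189, 123] = 60 79 30 bd 7b is 5 bytes ≤ B = 6; zero-pad to 6 bytes: K' = 60 79 30 bd 7b 00.
K' ⊕ ipad = 56 4f 06 8b 4d 36.
Inner input = 56 4f 06 8b 4d 36 ∥ 17.
Inner hash: XOR 56⊕4f⊕06⊕8b⊕4d⊕36⊕17 = f8.

f8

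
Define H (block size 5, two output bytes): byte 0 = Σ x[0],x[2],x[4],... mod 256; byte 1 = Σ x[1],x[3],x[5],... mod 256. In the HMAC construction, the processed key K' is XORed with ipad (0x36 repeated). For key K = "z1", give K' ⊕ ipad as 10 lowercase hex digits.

4c07363636

Key "z1" = 7a 31 is 2 bytes ≤ B = 5; zero-pad to 5 bytes: K' = 7a 31 00 00 00.
XOR each byte with 0x36: 7a⊕36=4c, 31⊕36=07, 00⊕36=36, 00⊕36=36, 00⊕36=36.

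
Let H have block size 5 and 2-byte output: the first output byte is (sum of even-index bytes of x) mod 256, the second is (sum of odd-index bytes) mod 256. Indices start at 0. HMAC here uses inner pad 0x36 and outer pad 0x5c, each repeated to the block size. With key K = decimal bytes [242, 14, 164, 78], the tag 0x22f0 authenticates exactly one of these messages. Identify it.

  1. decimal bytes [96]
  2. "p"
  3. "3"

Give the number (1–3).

Key decimal bytes [242, 14, 164, 78] = f2 0e a4 4e is 4 bytes ≤ B = 5; zero-pad to 5 bytes: K' = f2 0e a4 4e 00.
K' ⊕ ipad = c4 38 92 78 36; K' ⊕ opad = ae 52 f8 12 5c.
m1: inner = H(c4 38 92 78 36 60) = 8c 10; tag = H(ae 52 f8 12 5c 8c 10) = 12f0
m2: inner = H(c4 38 92 78 36 70) = 8c 20; tag = H(ae 52 f8 12 5c 8c 20) = 22f0 ← matches
m3: inner = H(c4 38 92 78 36 33) = 8c e3; tag = H(ae 52 f8 12 5c 8c e3) = e5f0

2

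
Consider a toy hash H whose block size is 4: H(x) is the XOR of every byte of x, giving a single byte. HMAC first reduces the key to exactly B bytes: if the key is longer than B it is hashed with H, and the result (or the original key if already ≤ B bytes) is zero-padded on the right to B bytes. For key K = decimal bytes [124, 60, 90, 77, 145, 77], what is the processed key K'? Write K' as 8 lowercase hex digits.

8b000000

|K| = 6 > B = 4, so first hash the key.
H(K): XOR 7c⊕3c⊕5a⊕4d⊕91⊕4d = 8b.
Zero-pad H(K) = 8b to 4 bytes: K' = 8b 00 00 00.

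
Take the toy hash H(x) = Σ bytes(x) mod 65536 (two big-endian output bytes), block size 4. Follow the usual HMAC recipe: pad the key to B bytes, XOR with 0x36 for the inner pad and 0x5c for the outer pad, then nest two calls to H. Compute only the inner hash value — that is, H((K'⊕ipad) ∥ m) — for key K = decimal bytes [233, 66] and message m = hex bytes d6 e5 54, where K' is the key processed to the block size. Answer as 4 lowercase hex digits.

03ce

Key decimal bytes [233, 66] = e9 42 is 2 bytes ≤ B = 4; zero-pad to 4 bytes: K' = e9 42 00 00.
K' ⊕ ipad = df 74 36 36.
Inner input = df 74 36 36 ∥ d6 e5 54.
Inner hash: sum = 223+116+54+54+214+229+84 = 974 → 03 ce.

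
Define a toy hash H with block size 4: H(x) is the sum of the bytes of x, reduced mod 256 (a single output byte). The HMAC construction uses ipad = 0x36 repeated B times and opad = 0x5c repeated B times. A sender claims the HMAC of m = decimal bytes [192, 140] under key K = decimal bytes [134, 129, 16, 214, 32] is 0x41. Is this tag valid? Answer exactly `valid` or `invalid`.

invalid

Key decimal bytes [134, 129, 16, 214, 32] = 86 81 10 d6 20 is 5 bytes > B = 4, so hash it first: H(key) = 0d, then zero-pad to 4 bytes: K' = 0d 00 00 00.
K' ⊕ ipad = 3b 36 36 36; K' ⊕ opad = 51 5c 5c 5c.
Inner hash: sum = 59+54+54+54+192+140 = 553; mod 256 = 41 → 29.
Outer hash (recomputed tag): sum = 81+92+92+92+41 = 398; mod 256 = 142 → 8e.
Recomputed tag = 8e; claimed = 41 → mismatch.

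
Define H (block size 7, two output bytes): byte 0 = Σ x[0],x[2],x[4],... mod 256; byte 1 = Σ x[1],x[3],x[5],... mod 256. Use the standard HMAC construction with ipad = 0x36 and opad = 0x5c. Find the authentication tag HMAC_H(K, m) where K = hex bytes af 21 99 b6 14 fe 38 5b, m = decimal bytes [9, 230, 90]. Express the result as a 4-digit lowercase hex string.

Key hex bytes af 21 99 b6 14 fe 38 5b is 8 bytes > B = 7, so hash it first: H(key) = 94 30, then zero-pad to 7 bytes: K' = 94 30 00 00 00 00 00.
K' ⊕ ipad = a2 06 36 36 36 36 36.  K' ⊕ opad = c8 6c 5c 5c 5c 5c 5c.
Inner input = (K'⊕ipad) ∥ m = a2 06 36 36 36 36 36 ∥ 09 e6 5a.
Inner hash: even-index sum = 554 mod 256 = 42; odd-index sum = 213 mod 256 = 213 → 2a d5.
Outer input = (K'⊕opad) ∥ inner = c8 6c 5c 5c 5c 5c 5c ∥ 2a d5.
Outer hash (tag): even-index sum = 689 mod 256 = 177; odd-index sum = 334 mod 256 = 78 → b1 4e.

b14e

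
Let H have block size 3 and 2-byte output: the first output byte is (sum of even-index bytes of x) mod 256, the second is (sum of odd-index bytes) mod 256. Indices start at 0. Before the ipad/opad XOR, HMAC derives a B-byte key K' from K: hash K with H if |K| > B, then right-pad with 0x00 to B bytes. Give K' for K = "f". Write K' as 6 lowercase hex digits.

Key "f" = 66 is 1 byte ≤ B = 3; zero-pad to 3 bytes: K' = 66 00 00.

660000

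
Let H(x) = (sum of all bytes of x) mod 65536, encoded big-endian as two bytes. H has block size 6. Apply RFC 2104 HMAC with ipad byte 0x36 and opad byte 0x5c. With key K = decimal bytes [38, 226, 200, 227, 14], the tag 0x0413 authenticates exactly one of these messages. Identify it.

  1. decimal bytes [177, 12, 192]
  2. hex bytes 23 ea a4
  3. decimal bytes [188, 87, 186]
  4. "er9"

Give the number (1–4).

2

Key decimal bytes [38, 226, 200, 227, 14] = 26 e2 c8 e3 0e is 5 bytes ≤ B = 6; zero-pad to 6 bytes: K' = 26 e2 c8 e3 0e 00.
K' ⊕ ipad = 10 d4 fe d5 38 36; K' ⊕ opad = 7a be 94 bf 52 5c.
m1: inner = H(10 d4 fe d5 38 36 b1 0c c0) = 04 a2; tag = H(7a be 94 bf 52 5c 04 a2) = 03df
m2: inner = H(10 d4 fe d5 38 36 23 ea a4) = 04 d6; tag = H(7a be 94 bf 52 5c 04 d6) = 0413 ← matches
m3: inner = H(10 d4 fe d5 38 36 bc 57 ba) = 04 f2; tag = H(7a be 94 bf 52 5c 04 f2) = 042f
m4: inner = H(10 d4 fe d5 38 36 65 72 39) = 04 35; tag = H(7a be 94 bf 52 5c 04 35) = 0372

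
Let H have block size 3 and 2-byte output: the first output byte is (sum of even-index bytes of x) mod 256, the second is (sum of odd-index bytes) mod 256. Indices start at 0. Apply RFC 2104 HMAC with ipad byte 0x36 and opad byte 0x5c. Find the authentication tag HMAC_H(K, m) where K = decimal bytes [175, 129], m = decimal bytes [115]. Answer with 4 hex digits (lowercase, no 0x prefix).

Key decimal bytes [175, 129] = af 81 is 2 bytes ≤ B = 3; zero-pad to 3 bytes: K' = af 81 00.
K' ⊕ ipad = 99 b7 36.  K' ⊕ opad = f3 dd 5c.
Inner input = (K'⊕ipad) ∥ m = 99 b7 36 ∥ 73.
Inner hash: even-index sum = 207 mod 256 = 207; odd-index sum = 298 mod 256 = 42 → cf 2a.
Outer input = (K'⊕opad) ∥ inner = f3 dd 5c ∥ cf 2a.
Outer hash (tag): even-index sum = 377 mod 256 = 121; odd-index sum = 428 mod 256 = 172 → 79 ac.

79ac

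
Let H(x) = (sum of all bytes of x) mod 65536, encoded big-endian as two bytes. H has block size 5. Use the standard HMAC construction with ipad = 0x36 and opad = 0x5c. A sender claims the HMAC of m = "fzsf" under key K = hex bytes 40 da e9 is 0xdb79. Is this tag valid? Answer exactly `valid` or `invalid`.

invalid

Key hex bytes 40 da e9 is 3 bytes ≤ B = 5; zero-pad to 5 bytes: K' = 40 da e9 00 00.
K' ⊕ ipad = 76 ec df 36 36; K' ⊕ opad = 1c 86 b5 5c 5c.
Inner hash: sum = 118+236+223+54+54+102+122+115+102 = 1126 → 04 66.
Outer hash (recomputed tag): sum = 28+134+181+92+92+4+102 = 633 → 02 79.
Recomputed tag = 0279; claimed = db79 → mismatch.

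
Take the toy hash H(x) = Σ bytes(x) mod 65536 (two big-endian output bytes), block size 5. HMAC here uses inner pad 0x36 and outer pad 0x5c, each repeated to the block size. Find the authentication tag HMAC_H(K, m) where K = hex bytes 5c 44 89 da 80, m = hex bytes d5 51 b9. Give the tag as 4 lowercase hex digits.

0270

Key hex bytes 5c 44 89 da 80 is exactly B = 5 bytes: K' = 5c 44 89 da 80.
K' ⊕ ipad = 6a 72 bf ec b6.  K' ⊕ opad = 00 18 d5 86 dc.
Inner input = (K'⊕ipad) ∥ m = 6a 72 bf ec b6 ∥ d5 51 b9.
Inner hash: sum = 106+114+191+236+182+213+81+185 = 1308 → 05 1c.
Outer input = (K'⊕opad) ∥ inner = 00 18 d5 86 dc ∥ 05 1c.
Outer hash (tag): sum = 0+24+213+134+220+5+28 = 624 → 02 70.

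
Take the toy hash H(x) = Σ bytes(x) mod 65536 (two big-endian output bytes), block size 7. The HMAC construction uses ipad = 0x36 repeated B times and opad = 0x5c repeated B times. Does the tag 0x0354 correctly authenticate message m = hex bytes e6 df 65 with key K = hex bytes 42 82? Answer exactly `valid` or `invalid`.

Key hex bytes 42 82 is 2 bytes ≤ B = 7; zero-pad to 7 bytes: K' = 42 82 00 00 00 00 00.
K' ⊕ ipad = 74 b4 36 36 36 36 36; K' ⊕ opad = 1e de 5c 5c 5c 5c 5c.
Inner hash: sum = 116+180+54+54+54+54+54+230+223+101 = 1120 → 04 60.
Outer hash (recomputed tag): sum = 30+222+92+92+92+92+92+4+96 = 812 → 03 2c.
Recomputed tag = 032c; claimed = 0354 → mismatch.

invalid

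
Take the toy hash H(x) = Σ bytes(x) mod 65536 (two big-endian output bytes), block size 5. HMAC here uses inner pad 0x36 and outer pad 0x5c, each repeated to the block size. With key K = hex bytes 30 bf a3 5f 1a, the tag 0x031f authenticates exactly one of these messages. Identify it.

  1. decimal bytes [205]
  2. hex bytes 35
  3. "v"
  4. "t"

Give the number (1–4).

Key hex bytes 30 bf a3 5f 1a is exactly B = 5 bytes: K' = 30 bf a3 5f 1a.
K' ⊕ ipad = 06 89 95 69 2c; K' ⊕ opad = 6c e3 ff 03 46.
m1: inner = H(06 89 95 69 2c cd) = 02 86; tag = H(6c e3 ff 03 46 02 86) = 031f ← matches
m2: inner = H(06 89 95 69 2c 35) = 01 ee; tag = H(6c e3 ff 03 46 01 ee) = 0386
m3: inner = H(06 89 95 69 2c 76) = 02 2f; tag = H(6c e3 ff 03 46 02 2f) = 02c8
m4: inner = H(06 89 95 69 2c 74) = 02 2d; tag = H(6c e3 ff 03 46 02 2d) = 02c6

1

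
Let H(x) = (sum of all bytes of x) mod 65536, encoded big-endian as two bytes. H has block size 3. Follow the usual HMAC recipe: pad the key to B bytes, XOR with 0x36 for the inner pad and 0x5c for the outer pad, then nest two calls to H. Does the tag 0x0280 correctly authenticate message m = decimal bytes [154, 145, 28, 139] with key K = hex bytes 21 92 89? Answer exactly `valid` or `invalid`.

invalid

Key hex bytes 21 92 89 is exactly B = 3 bytes: K' = 21 92 89.
K' ⊕ ipad = 17 a4 bf; K' ⊕ opad = 7d ce d5.
Inner hash: sum = 23+164+191+154+145+28+139 = 844 → 03 4c.
Outer hash (recomputed tag): sum = 125+206+213+3+76 = 623 → 02 6f.
Recomputed tag = 026f; claimed = 0280 → mismatch.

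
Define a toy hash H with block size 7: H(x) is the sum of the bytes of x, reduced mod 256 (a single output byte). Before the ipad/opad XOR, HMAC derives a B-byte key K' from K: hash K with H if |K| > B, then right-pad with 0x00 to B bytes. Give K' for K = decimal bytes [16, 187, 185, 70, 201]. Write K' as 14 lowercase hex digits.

Key decimal bytes [16, 187, 185, 70, 201] = 10 bb b9 46 c9 is 5 bytes ≤ B = 7; zero-pad to 7 bytes: K' = 10 bb b9 46 c9 00 00.

10bbb946c90000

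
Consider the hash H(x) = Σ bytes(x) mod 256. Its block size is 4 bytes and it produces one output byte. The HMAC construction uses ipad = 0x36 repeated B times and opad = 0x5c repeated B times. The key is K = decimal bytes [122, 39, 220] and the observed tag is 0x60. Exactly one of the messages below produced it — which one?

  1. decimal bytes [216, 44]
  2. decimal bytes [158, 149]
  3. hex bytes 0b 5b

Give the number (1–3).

3

Key decimal bytes [122, 39, 220] = 7a 27 dc is 3 bytes ≤ B = 4; zero-pad to 4 bytes: K' = 7a 27 dc 00.
K' ⊕ ipad = 4c 11 ea 36; K' ⊕ opad = 26 7b 80 5c.
m1: inner = H(4c 11 ea 36 d8 2c) = 81; tag = H(26 7b 80 5c 81) = fe
m2: inner = H(4c 11 ea 36 9e 95) = b0; tag = H(26 7b 80 5c b0) = 2d
m3: inner = H(4c 11 ea 36 0b 5b) = e3; tag = H(26 7b 80 5c e3) = 60 ← matches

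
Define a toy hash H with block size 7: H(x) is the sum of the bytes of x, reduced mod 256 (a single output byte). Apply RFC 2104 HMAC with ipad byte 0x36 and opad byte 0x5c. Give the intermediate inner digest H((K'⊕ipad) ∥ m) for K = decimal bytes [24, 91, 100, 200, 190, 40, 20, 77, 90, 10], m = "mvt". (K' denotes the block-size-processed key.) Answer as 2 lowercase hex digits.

17

Key decimal bytes [24, 91, 100, 200, 190, 40, 20, 77, 90, 10] = 18 5b 64 c8 be 28 14 4d 5a 0a is 10 bytes > B = 7, so hash it first: H(key) = 4a, then zero-pad to 7 bytes: K' = 4a 00 00 00 00 00 00.
K' ⊕ ipad = 7c 36 36 36 36 36 36.
Inner input = 7c 36 36 36 36 36 36 ∥ 6d 76 74.
Inner hash: sum = 124+54+54+54+54+54+54+109+118+116 = 791; mod 256 = 23 → 17.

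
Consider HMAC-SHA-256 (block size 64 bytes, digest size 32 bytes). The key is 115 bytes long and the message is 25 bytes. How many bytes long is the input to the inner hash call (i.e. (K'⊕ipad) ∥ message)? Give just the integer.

89

Key is 115 > 64 bytes, so it is hashed to 32 bytes then zero-padded to 64: |K'| = 64.
Inner input = (K'⊕ipad) ∥ m → 64 + 25 = 89 bytes.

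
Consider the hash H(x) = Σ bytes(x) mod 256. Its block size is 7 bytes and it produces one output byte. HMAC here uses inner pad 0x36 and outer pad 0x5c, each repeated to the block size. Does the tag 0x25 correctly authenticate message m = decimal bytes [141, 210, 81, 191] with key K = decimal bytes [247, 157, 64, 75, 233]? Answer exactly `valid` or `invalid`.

valid

Key decimal bytes [247, 157, 64, 75, 233] = f7 9d 40 4b e9 is 5 bytes ≤ B = 7; zero-pad to 7 bytes: K' = f7 9d 40 4b e9 00 00.
K' ⊕ ipad = c1 ab 76 7d df 36 36; K' ⊕ opad = ab c1 1c 17 b5 5c 5c.
Inner hash: sum = 193+171+118+125+223+54+54+141+210+81+191 = 1561; mod 256 = 25 → 19.
Outer hash (recomputed tag): sum = 171+193+28+23+181+92+92+25 = 805; mod 256 = 37 → 25.
Recomputed tag = 25; claimed = 25 → match.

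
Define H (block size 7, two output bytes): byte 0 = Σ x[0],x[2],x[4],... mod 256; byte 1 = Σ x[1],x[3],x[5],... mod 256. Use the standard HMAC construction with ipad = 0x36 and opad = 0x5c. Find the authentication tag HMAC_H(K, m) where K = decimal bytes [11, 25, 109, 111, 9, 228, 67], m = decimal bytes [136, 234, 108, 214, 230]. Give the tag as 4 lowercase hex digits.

Key decimal bytes [11, 25, 109, 111, 9, 228, 67] = 0b 19 6d 6f 09 e4 43 is exactly B = 7 bytes: K' = 0b 19 6d 6f 09 e4 43.
K' ⊕ ipad = 3d 2f 5b 59 3f d2 75.  K' ⊕ opad = 57 45 31 33 55 b8 1f.
Inner input = (K'⊕ipad) ∥ m = 3d 2f 5b 59 3f d2 75 ∥ 88 ea 6c d6 e6.
Inner hash: even-index sum = 780 mod 256 = 12; odd-index sum = 820 mod 256 = 52 → 0c 34.
Outer input = (K'⊕opad) ∥ inner = 57 45 31 33 55 b8 1f ∥ 0c 34.
Outer hash (tag): even-index sum = 304 mod 256 = 48; odd-index sum = 316 mod 256 = 60 → 30 3c.

303c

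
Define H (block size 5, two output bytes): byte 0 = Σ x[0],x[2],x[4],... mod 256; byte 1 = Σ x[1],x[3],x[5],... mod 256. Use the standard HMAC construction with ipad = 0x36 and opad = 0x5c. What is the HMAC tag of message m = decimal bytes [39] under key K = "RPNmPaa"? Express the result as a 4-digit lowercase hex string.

Key "RPNmPaa" = 52 50 4e 6d 50 61 61 is 7 bytes > B = 5, so hash it first: H(key) = 51 1e, then zero-pad to 5 bytes: K' = 51 1e 00 00 00.
K' ⊕ ipad = 67 28 36 36 36.  K' ⊕ opad = 0d 42 5c 5c 5c.
Inner input = (K'⊕ipad) ∥ m = 67 28 36 36 36 ∥ 27.
Inner hash: even-index sum = 211 mod 256 = 211; odd-index sum = 133 mod 256 = 133 → d3 85.
Outer input = (K'⊕opad) ∥ inner = 0d 42 5c 5c 5c ∥ d3 85.
Outer hash (tag): even-index sum = 330 mod 256 = 74; odd-index sum = 369 mod 256 = 113 → 4a 71.

4a71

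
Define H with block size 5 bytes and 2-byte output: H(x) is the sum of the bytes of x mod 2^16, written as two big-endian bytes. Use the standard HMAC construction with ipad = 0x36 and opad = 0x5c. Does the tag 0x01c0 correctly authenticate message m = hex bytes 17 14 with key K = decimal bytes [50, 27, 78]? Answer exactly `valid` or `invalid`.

Key decimal bytes [50, 27, 78] = 32 1b 4e is 3 bytes ≤ B = 5; zero-pad to 5 bytes: K' = 32 1b 4e 00 00.
K' ⊕ ipad = 04 2d 78 36 36; K' ⊕ opad = 6e 47 12 5c 5c.
Inner hash: sum = 4+45+120+54+54+23+20 = 320 → 01 40.
Outer hash (recomputed tag): sum = 110+71+18+92+92+1+64 = 448 → 01 c0.
Recomputed tag = 01c0; claimed = 01c0 → match.

valid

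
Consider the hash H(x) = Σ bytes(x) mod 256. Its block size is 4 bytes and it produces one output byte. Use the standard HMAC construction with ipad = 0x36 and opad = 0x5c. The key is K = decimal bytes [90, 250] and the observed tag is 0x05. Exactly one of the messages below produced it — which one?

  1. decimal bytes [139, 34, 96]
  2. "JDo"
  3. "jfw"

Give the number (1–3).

Key decimal bytes [90, 250] = 5a fa is 2 bytes ≤ B = 4; zero-pad to 4 bytes: K' = 5a fa 00 00.
K' ⊕ ipad = 6c cc 36 36; K' ⊕ opad = 06 a6 5c 5c.
m1: inner = H(6c cc 36 36 8b 22 60) = b1; tag = H(06 a6 5c 5c b1) = 15
m2: inner = H(6c cc 36 36 4a 44 6f) = a1; tag = H(06 a6 5c 5c a1) = 05 ← matches
m3: inner = H(6c cc 36 36 6a 66 77) = eb; tag = H(06 a6 5c 5c eb) = 4f

2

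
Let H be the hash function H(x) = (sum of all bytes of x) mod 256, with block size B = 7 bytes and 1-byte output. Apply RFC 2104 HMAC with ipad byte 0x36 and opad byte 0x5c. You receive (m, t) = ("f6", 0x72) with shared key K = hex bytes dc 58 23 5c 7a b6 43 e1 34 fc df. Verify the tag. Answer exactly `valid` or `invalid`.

valid

Key hex bytes dc 58 23 5c 7a b6 43 e1 34 fc df is 11 bytes > B = 7, so hash it first: H(key) = 16, then zero-pad to 7 bytes: K' = 16 00 00 00 00 00 00.
K' ⊕ ipad = 20 36 36 36 36 36 36; K' ⊕ opad = 4a 5c 5c 5c 5c 5c 5c.
Inner hash: sum = 32+54+54+54+54+54+54+102+54 = 512; mod 256 = 0 → 00.
Outer hash (recomputed tag): sum = 74+92+92+92+92+92+92+0 = 626; mod 256 = 114 → 72.
Recomputed tag = 72; claimed = 72 → match.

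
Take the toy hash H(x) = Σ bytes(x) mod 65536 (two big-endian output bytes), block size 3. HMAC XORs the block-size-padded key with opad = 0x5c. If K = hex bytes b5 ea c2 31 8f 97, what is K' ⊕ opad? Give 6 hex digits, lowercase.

5fe45c

Key hex bytes b5 ea c2 31 8f 97 is 6 bytes > B = 3, so hash it first: H(key) = 03 b8, then zero-pad to 3 bytes: K' = 03 b8 00.
XOR each byte with 0x5c: 03⊕5c=5f, b8⊕5c=e4, 00⊕5c=5c.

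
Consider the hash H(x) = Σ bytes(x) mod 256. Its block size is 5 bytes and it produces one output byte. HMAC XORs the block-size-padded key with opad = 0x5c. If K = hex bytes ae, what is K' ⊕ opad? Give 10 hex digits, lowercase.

Key hex bytes ae is 1 byte ≤ B = 5; zero-pad to 5 bytes: K' = ae 00 00 00 00.
XOR each byte with 0x5c: ae⊕5c=f2, 00⊕5c=5c, 00⊕5c=5c, 00⊕5c=5c, 00⊕5c=5c.

f25c5c5c5c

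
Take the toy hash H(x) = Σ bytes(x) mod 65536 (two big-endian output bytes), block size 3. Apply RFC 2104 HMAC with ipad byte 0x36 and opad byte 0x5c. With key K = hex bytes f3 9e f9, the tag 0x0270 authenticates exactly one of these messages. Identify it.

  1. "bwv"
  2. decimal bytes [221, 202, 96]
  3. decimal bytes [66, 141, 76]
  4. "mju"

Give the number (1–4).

Key hex bytes f3 9e f9 is exactly B = 3 bytes: K' = f3 9e f9.
K' ⊕ ipad = c5 a8 cf; K' ⊕ opad = af c2 a5.
m1: inner = H(c5 a8 cf 62 77 76) = 03 8b; tag = H(af c2 a5 03 8b) = 02a4
m2: inner = H(c5 a8 cf dd ca 60) = 04 43; tag = H(af c2 a5 04 43) = 025d
m3: inner = H(c5 a8 cf 42 8d 4c) = 03 57; tag = H(af c2 a5 03 57) = 0270 ← matches
m4: inner = H(c5 a8 cf 6d 6a 75) = 03 88; tag = H(af c2 a5 03 88) = 02a1

3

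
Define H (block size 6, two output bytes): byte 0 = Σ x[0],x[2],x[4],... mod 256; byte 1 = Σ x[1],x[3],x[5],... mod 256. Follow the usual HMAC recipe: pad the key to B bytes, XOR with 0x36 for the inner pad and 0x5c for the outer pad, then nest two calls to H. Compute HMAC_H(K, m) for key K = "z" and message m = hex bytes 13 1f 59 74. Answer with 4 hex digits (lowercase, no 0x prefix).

Key "z" = 7a is 1 byte ≤ B = 6; zero-pad to 6 bytes: K' = 7a 00 00 00 00 00.
K' ⊕ ipad = 4c 36 36 36 36 36.  K' ⊕ opad = 26 5c 5c 5c 5c 5c.
Inner input = (K'⊕ipad) ∥ m = 4c 36 36 36 36 36 ∥ 13 1f 59 74.
Inner hash: even-index sum = 292 mod 256 = 36; odd-index sum = 309 mod 256 = 53 → 24 35.
Outer input = (K'⊕opad) ∥ inner = 26 5c 5c 5c 5c 5c ∥ 24 35.
Outer hash (tag): even-index sum = 258 mod 256 = 2; odd-index sum = 329 mod 256 = 73 → 02 49.

0249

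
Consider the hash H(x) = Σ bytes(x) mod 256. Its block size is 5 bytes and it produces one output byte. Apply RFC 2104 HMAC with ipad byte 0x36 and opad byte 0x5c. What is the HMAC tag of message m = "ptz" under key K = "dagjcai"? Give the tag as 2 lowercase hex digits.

3a

Key "dagjcai" = 64 61 67 6a 63 61 69 is 7 bytes > B = 5, so hash it first: H(key) = c3, then zero-pad to 5 bytes: K' = c3 00 00 00 00.
K' ⊕ ipad = f5 36 36 36 36.  K' ⊕ opad = 9f 5c 5c 5c 5c.
Inner input = (K'⊕ipad) ∥ m = f5 36 36 36 36 ∥ 70 74 7a.
Inner hash: sum = 245+54+54+54+54+112+116+122 = 811; mod 256 = 43 → 2b.
Outer input = (K'⊕opad) ∥ inner = 9f 5c 5c 5c 5c ∥ 2b.
Outer hash (tag): sum = 159+92+92+92+92+43 = 570; mod 256 = 58 → 3a.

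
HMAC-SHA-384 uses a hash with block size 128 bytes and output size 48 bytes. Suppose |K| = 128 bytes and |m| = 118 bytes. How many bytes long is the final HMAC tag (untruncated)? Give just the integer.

The tag is one SHA-384 digest: 48 bytes.

48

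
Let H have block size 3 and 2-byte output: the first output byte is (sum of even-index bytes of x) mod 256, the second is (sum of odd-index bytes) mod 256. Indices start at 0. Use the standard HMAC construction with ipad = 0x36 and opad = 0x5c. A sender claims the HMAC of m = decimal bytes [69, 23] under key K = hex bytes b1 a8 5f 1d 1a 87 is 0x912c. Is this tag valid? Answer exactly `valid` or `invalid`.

Key hex bytes b1 a8 5f 1d 1a 87 is 6 bytes > B = 3, so hash it first: H(key) = 2a 4c, then zero-pad to 3 bytes: K' = 2a 4c 00.
K' ⊕ ipad = 1c 7a 36; K' ⊕ opad = 76 10 5c.
Inner hash: even-index sum = 105 mod 256 = 105; odd-index sum = 191 mod 256 = 191 → 69 bf.
Outer hash (recomputed tag): even-index sum = 401 mod 256 = 145; odd-index sum = 121 mod 256 = 121 → 91 79.
Recomputed tag = 9179; claimed = 912c → mismatch.

invalid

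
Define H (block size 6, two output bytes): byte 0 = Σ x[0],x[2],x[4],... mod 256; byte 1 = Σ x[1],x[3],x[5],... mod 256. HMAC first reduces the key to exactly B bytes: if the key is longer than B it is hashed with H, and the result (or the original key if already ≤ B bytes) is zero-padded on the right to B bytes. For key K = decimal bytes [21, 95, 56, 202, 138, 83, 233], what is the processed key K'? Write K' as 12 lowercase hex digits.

c07c00000000

|K| = 7 > B = 6, so first hash the key.
H(K): even-index sum = 448 mod 256 = 192; odd-index sum = 380 mod 256 = 124 → c0 7c.
Zero-pad H(K) = c0 7c to 6 bytes: K' = c0 7c 00 00 00 00.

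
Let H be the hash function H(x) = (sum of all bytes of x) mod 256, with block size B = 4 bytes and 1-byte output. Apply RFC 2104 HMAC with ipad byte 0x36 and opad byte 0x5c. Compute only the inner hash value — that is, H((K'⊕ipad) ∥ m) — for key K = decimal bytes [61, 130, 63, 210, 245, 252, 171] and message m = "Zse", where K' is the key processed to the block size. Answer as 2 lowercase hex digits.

2e

Key decimal bytes [61, 130, 63, 210, 245, 252, 171] = 3d 82 3f d2 f5 fc ab is 7 bytes > B = 4, so hash it first: H(key) = 6c, then zero-pad to 4 bytes: K' = 6c 00 00 00.
K' ⊕ ipad = 5a 36 36 36.
Inner input = 5a 36 36 36 ∥ 5a 73 65.
Inner hash: sum = 90+54+54+54+90+115+101 = 558; mod 256 = 46 → 2e.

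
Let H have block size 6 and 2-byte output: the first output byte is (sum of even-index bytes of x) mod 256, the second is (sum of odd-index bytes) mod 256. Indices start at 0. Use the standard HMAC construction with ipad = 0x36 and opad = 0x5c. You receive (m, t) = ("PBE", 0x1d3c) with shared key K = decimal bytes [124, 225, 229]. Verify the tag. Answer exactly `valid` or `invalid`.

Key decimal bytes [124, 225, 229] = 7c e1 e5 is 3 bytes ≤ B = 6; zero-pad to 6 bytes: K' = 7c e1 e5 00 00 00.
K' ⊕ ipad = 4a d7 d3 36 36 36; K' ⊕ opad = 20 bd b9 5c 5c 5c.
Inner hash: even-index sum = 488 mod 256 = 232; odd-index sum = 389 mod 256 = 133 → e8 85.
Outer hash (recomputed tag): even-index sum = 541 mod 256 = 29; odd-index sum = 506 mod 256 = 250 → 1d fa.
Recomputed tag = 1dfa; claimed = 1d3c → mismatch.

invalid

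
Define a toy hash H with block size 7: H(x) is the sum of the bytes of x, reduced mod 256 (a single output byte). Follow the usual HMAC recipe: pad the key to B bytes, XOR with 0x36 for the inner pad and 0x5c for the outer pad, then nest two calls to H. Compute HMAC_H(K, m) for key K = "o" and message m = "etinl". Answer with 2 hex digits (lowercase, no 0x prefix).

14

Key "o" = 6f is 1 byte ≤ B = 7; zero-pad to 7 bytes: K' = 6f 00 00 00 00 00 00.
K' ⊕ ipad = 59 36 36 36 36 36 36.  K' ⊕ opad = 33 5c 5c 5c 5c 5c 5c.
Inner input = (K'⊕ipad) ∥ m = 59 36 36 36 36 36 36 ∥ 65 74 69 6e 6c.
Inner hash: sum = 89+54+54+54+54+54+54+101+116+105+110+108 = 953; mod 256 = 185 → b9.
Outer input = (K'⊕opad) ∥ inner = 33 5c 5c 5c 5c 5c 5c ∥ b9.
Outer hash (tag): sum = 51+92+92+92+92+92+92+185 = 788; mod 256 = 20 → 14.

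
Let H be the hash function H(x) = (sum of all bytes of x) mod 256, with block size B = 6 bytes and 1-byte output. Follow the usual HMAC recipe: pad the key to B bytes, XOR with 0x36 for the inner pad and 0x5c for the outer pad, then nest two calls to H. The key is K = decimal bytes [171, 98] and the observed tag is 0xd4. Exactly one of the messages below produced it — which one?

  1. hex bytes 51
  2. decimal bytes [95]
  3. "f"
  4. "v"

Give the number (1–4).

Key decimal bytes [171, 98] = ab 62 is 2 bytes ≤ B = 6; zero-pad to 6 bytes: K' = ab 62 00 00 00 00.
K' ⊕ ipad = 9d 54 36 36 36 36; K' ⊕ opad = f7 3e 5c 5c 5c 5c.
m1: inner = H(9d 54 36 36 36 36 51) = 1a; tag = H(f7 3e 5c 5c 5c 5c 1a) = bf
m2: inner = H(9d 54 36 36 36 36 5f) = 28; tag = H(f7 3e 5c 5c 5c 5c 28) = cd
m3: inner = H(9d 54 36 36 36 36 66) = 2f; tag = H(f7 3e 5c 5c 5c 5c 2f) = d4 ← matches
m4: inner = H(9d 54 36 36 36 36 76) = 3f; tag = H(f7 3e 5c 5c 5c 5c 3f) = e4

3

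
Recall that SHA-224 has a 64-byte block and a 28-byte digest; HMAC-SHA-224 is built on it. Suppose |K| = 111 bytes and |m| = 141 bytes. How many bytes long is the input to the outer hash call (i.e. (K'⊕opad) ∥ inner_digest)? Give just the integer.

92

Key is 111 > 64 bytes, so it is hashed to 28 bytes then zero-padded to 64: |K'| = 64.
Outer input = (K'⊕opad) ∥ H(inner) → 64 + 28 = 92 bytes.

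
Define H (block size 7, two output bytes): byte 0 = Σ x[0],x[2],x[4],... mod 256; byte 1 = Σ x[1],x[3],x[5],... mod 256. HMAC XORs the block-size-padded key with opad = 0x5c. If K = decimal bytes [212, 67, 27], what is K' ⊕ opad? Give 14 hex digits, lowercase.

Key decimal bytes [212, 67, 27] = d4 43 1b is 3 bytes ≤ B = 7; zero-pad to 7 bytes: K' = d4 43 1b 00 00 00 00.
XOR each byte with 0x5c: d4⊕5c=88, 43⊕5c=1f, 1b⊕5c=47, 00⊕5c=5c, 00⊕5c=5c, 00⊕5c=5c, 00⊕5c=5c.

881f475c5c5c5c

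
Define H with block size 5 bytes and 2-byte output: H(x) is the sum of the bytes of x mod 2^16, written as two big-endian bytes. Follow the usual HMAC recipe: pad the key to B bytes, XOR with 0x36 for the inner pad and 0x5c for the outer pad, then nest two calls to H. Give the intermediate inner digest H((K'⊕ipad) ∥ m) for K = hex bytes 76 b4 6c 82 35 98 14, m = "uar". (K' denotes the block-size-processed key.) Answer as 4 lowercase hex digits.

02ed

Key hex bytes 76 b4 6c 82 35 98 14 is 7 bytes > B = 5, so hash it first: H(key) = 02 f9, then zero-pad to 5 bytes: K' = 02 f9 00 00 00.
K' ⊕ ipad = 34 cf 36 36 36.
Inner input = 34 cf 36 36 36 ∥ 75 61 72.
Inner hash: sum = 52+207+54+54+54+117+97+114 = 749 → 02 ed.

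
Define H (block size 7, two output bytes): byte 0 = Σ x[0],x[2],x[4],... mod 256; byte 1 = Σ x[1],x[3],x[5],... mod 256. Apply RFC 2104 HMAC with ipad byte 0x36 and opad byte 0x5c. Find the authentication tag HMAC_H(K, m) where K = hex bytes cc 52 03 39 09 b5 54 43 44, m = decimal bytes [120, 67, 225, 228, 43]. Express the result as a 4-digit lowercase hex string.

Key hex bytes cc 52 03 39 09 b5 54 43 44 is 9 bytes > B = 7, so hash it first: H(key) = 70 83, then zero-pad to 7 bytes: K' = 70 83 00 00 00 00 00.
K' ⊕ ipad = 46 b5 36 36 36 36 36.  K' ⊕ opad = 2c df 5c 5c 5c 5c 5c.
Inner input = (K'⊕ipad) ∥ m = 46 b5 36 36 36 36 36 ∥ 78 43 e1 e4 2b.
Inner hash: even-index sum = 527 mod 256 = 15; odd-index sum = 677 mod 256 = 165 → 0f a5.
Outer input = (K'⊕opad) ∥ inner = 2c df 5c 5c 5c 5c 5c ∥ 0f a5.
Outer hash (tag): even-index sum = 485 mod 256 = 229; odd-index sum = 422 mod 256 = 166 → e5 a6.

e5a6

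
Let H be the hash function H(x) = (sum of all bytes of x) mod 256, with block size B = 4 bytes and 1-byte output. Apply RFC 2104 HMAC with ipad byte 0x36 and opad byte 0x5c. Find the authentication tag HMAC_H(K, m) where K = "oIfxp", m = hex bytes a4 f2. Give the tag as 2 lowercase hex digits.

d6

Key "oIfxp" = 6f 49 66 78 70 is 5 bytes > B = 4, so hash it first: H(key) = 06, then zero-pad to 4 bytes: K' = 06 00 00 00.
K' ⊕ ipad = 30 36 36 36.  K' ⊕ opad = 5a 5c 5c 5c.
Inner input = (K'⊕ipad) ∥ m = 30 36 36 36 ∥ a4 f2.
Inner hash: sum = 48+54+54+54+164+242 = 616; mod 256 = 104 → 68.
Outer input = (K'⊕opad) ∥ inner = 5a 5c 5c 5c ∥ 68.
Outer hash (tag): sum = 90+92+92+92+104 = 470; mod 256 = 214 → d6.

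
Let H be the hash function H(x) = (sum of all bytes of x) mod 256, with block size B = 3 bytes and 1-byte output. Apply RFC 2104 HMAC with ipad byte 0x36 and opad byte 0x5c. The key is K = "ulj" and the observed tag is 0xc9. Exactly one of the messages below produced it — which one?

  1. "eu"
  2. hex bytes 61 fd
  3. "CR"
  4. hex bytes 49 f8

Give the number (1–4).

Key "ulj" = 75 6c 6a is exactly B = 3 bytes: K' = 75 6c 6a.
K' ⊕ ipad = 43 5a 5c; K' ⊕ opad = 29 30 36.
m1: inner = H(43 5a 5c 65 75) = d3; tag = H(29 30 36 d3) = 62
m2: inner = H(43 5a 5c 61 fd) = 57; tag = H(29 30 36 57) = e6
m3: inner = H(43 5a 5c 43 52) = 8e; tag = H(29 30 36 8e) = 1d
m4: inner = H(43 5a 5c 49 f8) = 3a; tag = H(29 30 36 3a) = c9 ← matches

4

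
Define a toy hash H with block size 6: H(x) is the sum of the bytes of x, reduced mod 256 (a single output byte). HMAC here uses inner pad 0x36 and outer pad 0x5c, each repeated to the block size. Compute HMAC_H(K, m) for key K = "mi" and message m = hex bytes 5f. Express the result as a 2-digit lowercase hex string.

Key "mi" = 6d 69 is 2 bytes ≤ B = 6; zero-pad to 6 bytes: K' = 6d 69 00 00 00 00.
K' ⊕ ipad = 5b 5f 36 36 36 36.  K' ⊕ opad = 31 35 5c 5c 5c 5c.
Inner input = (K'⊕ipad) ∥ m = 5b 5f 36 36 36 36 ∥ 5f.
Inner hash: sum = 91+95+54+54+54+54+95 = 497; mod 256 = 241 → f1.
Outer input = (K'⊕opad) ∥ inner = 31 35 5c 5c 5c 5c ∥ f1.
Outer hash (tag): sum = 49+53+92+92+92+92+241 = 711; mod 256 = 199 → c7.

c7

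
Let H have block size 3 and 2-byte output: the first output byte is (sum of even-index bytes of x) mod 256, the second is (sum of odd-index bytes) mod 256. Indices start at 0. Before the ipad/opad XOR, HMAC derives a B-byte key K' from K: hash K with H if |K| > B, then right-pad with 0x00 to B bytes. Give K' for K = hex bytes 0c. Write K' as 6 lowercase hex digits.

0c0000

Key hex bytes 0c is 1 byte ≤ B = 3; zero-pad to 3 bytes: K' = 0c 00 00.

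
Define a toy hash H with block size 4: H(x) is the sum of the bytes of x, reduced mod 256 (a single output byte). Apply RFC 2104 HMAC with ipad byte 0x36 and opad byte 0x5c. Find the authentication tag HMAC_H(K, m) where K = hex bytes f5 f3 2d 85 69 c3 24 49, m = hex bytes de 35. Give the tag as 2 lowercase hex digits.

3d

Key hex bytes f5 f3 2d 85 69 c3 24 49 is 8 bytes > B = 4, so hash it first: H(key) = 33, then zero-pad to 4 bytes: K' = 33 00 00 00.
K' ⊕ ipad = 05 36 36 36.  K' ⊕ opad = 6f 5c 5c 5c.
Inner input = (K'⊕ipad) ∥ m = 05 36 36 36 ∥ de 35.
Inner hash: sum = 5+54+54+54+222+53 = 442; mod 256 = 186 → ba.
Outer input = (K'⊕opad) ∥ inner = 6f 5c 5c 5c ∥ ba.
Outer hash (tag): sum = 111+92+92+92+186 = 573; mod 256 = 61 → 3d.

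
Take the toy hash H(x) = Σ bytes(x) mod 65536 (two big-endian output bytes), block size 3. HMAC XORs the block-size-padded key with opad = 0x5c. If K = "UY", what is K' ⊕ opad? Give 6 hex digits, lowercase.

09055c

Key "UY" = 55 59 is 2 bytes ≤ B = 3; zero-pad to 3 bytes: K' = 55 59 00.
XOR each byte with 0x5c: 55⊕5c=09, 59⊕5c=05, 00⊕5c=5c.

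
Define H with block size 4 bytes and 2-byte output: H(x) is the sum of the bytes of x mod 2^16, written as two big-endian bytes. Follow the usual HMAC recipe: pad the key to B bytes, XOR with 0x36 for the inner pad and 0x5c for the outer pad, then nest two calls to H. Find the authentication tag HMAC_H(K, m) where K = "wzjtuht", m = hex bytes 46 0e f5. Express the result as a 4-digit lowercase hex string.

0195

Key "wzjtuht" = 77 7a 6a 74 75 68 74 is 7 bytes > B = 4, so hash it first: H(key) = 03 20, then zero-pad to 4 bytes: K' = 03 20 00 00.
K' ⊕ ipad = 35 16 36 36.  K' ⊕ opad = 5f 7c 5c 5c.
Inner input = (K'⊕ipad) ∥ m = 35 16 36 36 ∥ 46 0e f5.
Inner hash: sum = 53+22+54+54+70+14+245 = 512 → 02 00.
Outer input = (K'⊕opad) ∥ inner = 5f 7c 5c 5c ∥ 02 00.
Outer hash (tag): sum = 95+124+92+92+2+0 = 405 → 01 95.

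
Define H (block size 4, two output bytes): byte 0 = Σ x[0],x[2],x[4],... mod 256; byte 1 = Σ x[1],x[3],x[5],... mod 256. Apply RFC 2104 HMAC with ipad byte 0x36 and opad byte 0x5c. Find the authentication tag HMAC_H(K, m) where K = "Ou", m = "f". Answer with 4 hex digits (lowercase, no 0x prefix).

Key "Ou" = 4f 75 is 2 bytes ≤ B = 4; zero-pad to 4 bytes: K' = 4f 75 00 00.
K' ⊕ ipad = 79 43 36 36.  K' ⊕ opad = 13 29 5c 5c.
Inner input = (K'⊕ipad) ∥ m = 79 43 36 36 ∥ 66.
Inner hash: even-index sum = 277 mod 256 = 21; odd-index sum = 121 mod 256 = 121 → 15 79.
Outer input = (K'⊕opad) ∥ inner = 13 29 5c 5c ∥ 15 79.
Outer hash (tag): even-index sum = 132 mod 256 = 132; odd-index sum = 254 mod 256 = 254 → 84 fe.

84fe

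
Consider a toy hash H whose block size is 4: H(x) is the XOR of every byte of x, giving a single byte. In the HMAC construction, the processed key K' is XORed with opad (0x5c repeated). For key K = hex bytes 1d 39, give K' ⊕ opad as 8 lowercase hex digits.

41655c5c

Key hex bytes 1d 39 is 2 bytes ≤ B = 4; zero-pad to 4 bytes: K' = 1d 39 00 00.
XOR each byte with 0x5c: 1d⊕5c=41, 39⊕5c=65, 00⊕5c=5c, 00⊕5c=5c.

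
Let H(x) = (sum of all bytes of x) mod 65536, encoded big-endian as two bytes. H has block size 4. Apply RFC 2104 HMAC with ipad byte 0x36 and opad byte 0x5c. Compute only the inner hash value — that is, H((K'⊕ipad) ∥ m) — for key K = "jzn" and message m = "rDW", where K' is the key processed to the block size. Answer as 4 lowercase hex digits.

0243

Key "jzn" = 6a 7a 6e is 3 bytes ≤ B = 4; zero-pad to 4 bytes: K' = 6a 7a 6e 00.
K' ⊕ ipad = 5c 4c 58 36.
Inner input = 5c 4c 58 36 ∥ 72 44 57.
Inner hash: sum = 92+76+88+54+114+68+87 = 579 → 02 43.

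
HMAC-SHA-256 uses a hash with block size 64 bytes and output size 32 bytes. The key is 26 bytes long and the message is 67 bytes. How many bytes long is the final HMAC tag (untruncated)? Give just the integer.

The tag is one SHA-256 digest: 32 bytes.

32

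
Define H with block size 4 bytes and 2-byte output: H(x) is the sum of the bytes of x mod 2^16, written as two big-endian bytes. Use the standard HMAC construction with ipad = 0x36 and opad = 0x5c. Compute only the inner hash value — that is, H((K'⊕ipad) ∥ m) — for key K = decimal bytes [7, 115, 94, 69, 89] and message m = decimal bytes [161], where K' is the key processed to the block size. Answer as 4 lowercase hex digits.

0184

Key decimal bytes [7, 115, 94, 69, 89] = 07 73 5e 45 59 is 5 bytes > B = 4, so hash it first: H(key) = 01 76, then zero-pad to 4 bytes: K' = 01 76 00 00.
K' ⊕ ipad = 37 40 36 36.
Inner input = 37 40 36 36 ∥ a1.
Inner hash: sum = 55+64+54+54+161 = 388 → 01 84.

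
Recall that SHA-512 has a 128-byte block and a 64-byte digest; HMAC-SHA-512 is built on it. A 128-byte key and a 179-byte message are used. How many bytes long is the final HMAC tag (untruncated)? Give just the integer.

64

The tag is one SHA-512 digest: 64 bytes.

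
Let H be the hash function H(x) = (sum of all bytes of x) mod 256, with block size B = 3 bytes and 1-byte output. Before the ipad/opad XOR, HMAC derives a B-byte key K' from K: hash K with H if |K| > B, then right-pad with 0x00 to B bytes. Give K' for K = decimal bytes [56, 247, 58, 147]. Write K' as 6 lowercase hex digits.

fc0000

|K| = 4 > B = 3, so first hash the key.
H(K): sum = 56+247+58+147 = 508; mod 256 = 252 → fc.
Zero-pad H(K) = fc to 3 bytes: K' = fc 00 00.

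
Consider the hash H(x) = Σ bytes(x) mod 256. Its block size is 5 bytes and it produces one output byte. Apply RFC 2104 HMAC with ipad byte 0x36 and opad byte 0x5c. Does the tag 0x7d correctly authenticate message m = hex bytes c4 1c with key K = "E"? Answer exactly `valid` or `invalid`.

Key "E" = 45 is 1 byte ≤ B = 5; zero-pad to 5 bytes: K' = 45 00 00 00 00.
K' ⊕ ipad = 73 36 36 36 36; K' ⊕ opad = 19 5c 5c 5c 5c.
Inner hash: sum = 115+54+54+54+54+196+28 = 555; mod 256 = 43 → 2b.
Outer hash (recomputed tag): sum = 25+92+92+92+92+43 = 436; mod 256 = 180 → b4.
Recomputed tag = b4; claimed = 7d → mismatch.

invalid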